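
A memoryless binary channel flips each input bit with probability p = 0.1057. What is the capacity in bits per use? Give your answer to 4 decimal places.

0.5132 bits

Binary symmetric channel: C = 1 − h₂(ε) where h₂ is the binary entropy function.
h₂(0.1057) = −0.1057·log₂0.1057 − 0.8943·log₂0.8943 = 0.4868.
C = 1 − 0.4868 = 0.5132 bits per channel use.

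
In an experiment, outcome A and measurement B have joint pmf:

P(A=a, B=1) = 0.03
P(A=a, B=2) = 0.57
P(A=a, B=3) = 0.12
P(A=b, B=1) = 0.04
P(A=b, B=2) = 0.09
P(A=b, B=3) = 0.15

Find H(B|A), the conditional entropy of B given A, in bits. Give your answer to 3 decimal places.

1.035 bits

Marginals: p(A) = (0.7200, 0.2800), p(B) = (0.0700, 0.6600, 0.2700).
H(B|A) = Σ p(A) · H(B|A=·).
  A=a: p=0.7200, H(B|A=a) = 0.8887
  A=b: p=0.2800, H(B|A=b) = 1.4098
Weighted sum = 1.035 bits.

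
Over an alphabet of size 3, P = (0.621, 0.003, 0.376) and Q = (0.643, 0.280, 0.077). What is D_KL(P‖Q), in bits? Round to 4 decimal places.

D(P‖Q) = Σ p·log₂(p/q).
  0.621·log₂(0.621/0.643) = -0.03119
  0.003·log₂(0.003/0.280) = -0.01963
  0.376·log₂(0.376/0.077) = 0.86021
D(P‖Q) = 0.8094 bits.

0.8094 bits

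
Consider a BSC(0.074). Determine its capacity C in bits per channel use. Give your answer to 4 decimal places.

0.6193 bits

Binary symmetric channel: C = 1 − h₂(ε) where h₂ is the binary entropy function.
h₂(0.074) = −0.074·log₂0.074 − 0.926·log₂0.926 = 0.3807.
C = 1 − 0.3807 = 0.6193 bits per channel use.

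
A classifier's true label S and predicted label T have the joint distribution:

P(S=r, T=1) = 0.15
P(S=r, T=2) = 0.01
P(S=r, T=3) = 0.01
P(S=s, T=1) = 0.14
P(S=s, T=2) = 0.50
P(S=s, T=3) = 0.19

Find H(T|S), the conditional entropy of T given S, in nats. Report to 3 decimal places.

Chain rule: H(T|S) = H(S,T) − H(S).
Marginals: p(S) = (0.1700, 0.8300), p(T) = (0.2900, 0.5100, 0.2000).
H(S,T) = 1.3140 nats; H(S) = 0.4559 nats.
H(T|S) = 1.3140 − 0.4559 = 0.858 nats.

0.858 nats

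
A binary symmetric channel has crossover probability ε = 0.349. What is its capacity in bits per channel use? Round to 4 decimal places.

Binary symmetric channel: C = 1 − h₂(ε) where h₂ is the binary entropy function.
h₂(0.349) = −0.349·log₂0.349 − 0.651·log₂0.651 = 0.9332.
C = 1 − 0.9332 = 0.0668 bits per channel use.

0.0668 bits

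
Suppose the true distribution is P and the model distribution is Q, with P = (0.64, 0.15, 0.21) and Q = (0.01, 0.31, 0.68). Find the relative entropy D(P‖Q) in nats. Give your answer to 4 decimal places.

2.3060 nats

D(P‖Q) = Σ p·ln(p/q).
  0.64·ln(0.64/0.01) = 2.66169
  0.15·ln(0.15/0.31) = -0.10889
  0.21·ln(0.21/0.68) = -0.24675
D(P‖Q) = 2.3060 nats.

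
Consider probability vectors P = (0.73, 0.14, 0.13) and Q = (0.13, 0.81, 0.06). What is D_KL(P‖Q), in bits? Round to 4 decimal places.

1.6077 bits

D(P‖Q) = Σ p·log₂(p/q).
  0.73·log₂(0.73/0.13) = 1.81725
  0.14·log₂(0.14/0.81) = -0.35455
  0.13·log₂(0.13/0.06) = 0.14501
D(P‖Q) = 1.6077 bits.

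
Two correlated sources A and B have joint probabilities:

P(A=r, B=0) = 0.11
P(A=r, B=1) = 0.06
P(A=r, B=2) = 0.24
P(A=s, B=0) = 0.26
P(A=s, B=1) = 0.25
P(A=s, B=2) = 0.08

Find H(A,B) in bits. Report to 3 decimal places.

H(A,B) = −Σ p(x,y)·log₂ p(x,y) over all 6 cells.
  cell (r,0): −0.11·log₂0.11 = 0.3503
  cell (r,1): −0.06·log₂0.06 = 0.2435
  cell (r,2): −0.24·log₂0.24 = 0.4941
  cell (s,0): −0.26·log₂0.26 = 0.5053
  cell (s,1): −0.25·log₂0.25 = 0.5000
  cell (s,2): −0.08·log₂0.08 = 0.2915
Sum = 2.385 bits.

2.385 bits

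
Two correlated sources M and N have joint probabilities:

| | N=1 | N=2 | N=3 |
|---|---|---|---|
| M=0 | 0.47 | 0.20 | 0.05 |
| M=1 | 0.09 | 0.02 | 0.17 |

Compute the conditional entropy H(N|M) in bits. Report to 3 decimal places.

1.197 bits

Chain rule: H(N|M) = H(M,N) − H(M).
Marginals: p(M) = (0.7200, 0.2800), p(N) = (0.5600, 0.2200, 0.2200).
H(M,N) = 2.0526 bits; H(M) = 0.8555 bits.
H(N|M) = 2.0526 − 0.8555 = 1.197 bits.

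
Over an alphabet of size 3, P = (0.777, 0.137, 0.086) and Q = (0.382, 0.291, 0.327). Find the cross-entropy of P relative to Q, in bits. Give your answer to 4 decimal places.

H(P,Q) = −Σ p·log₂ q.
  −0.777·log₂(0.382) = 1.07875
  −0.137·log₂(0.291) = 0.24398
  −0.086·log₂(0.327) = 0.13869
H(P,Q) = 1.4614 bits.

1.4614 bits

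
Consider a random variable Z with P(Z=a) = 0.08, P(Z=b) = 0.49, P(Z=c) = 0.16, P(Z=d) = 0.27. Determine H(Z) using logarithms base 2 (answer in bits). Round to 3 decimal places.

H(Z) = −Σ p·log₂ p.
  −(0.08)·log₂(0.08) = 0.2915
  −(0.49)·log₂(0.49) = 0.5043
  −(0.16)·log₂(0.16) = 0.4230
  −(0.27)·log₂(0.27) = 0.5100
Sum: 0.2915 + 0.5043 + 0.4230 + 0.5100 = 1.729 bits.

1.729 bits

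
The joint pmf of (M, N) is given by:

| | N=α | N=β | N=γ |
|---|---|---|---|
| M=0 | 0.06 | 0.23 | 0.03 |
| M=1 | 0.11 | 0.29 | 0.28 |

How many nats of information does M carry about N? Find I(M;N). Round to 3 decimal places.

Marginals: p(M) = (0.3200, 0.6800), p(N) = (0.1700, 0.5200, 0.3100).
I(M;N) = H(M) + H(N) − H(M,N).
H(M) = 0.6269, H(N) = 1.0043, H(M,N) = 1.5702.
I(M;N) = 0.6269 + 1.0043 − 1.5702 = 0.061 nats.

0.061 nats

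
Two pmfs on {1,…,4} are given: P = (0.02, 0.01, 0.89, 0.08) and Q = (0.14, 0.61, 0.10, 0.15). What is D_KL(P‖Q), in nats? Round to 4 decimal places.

1.8153 nats

D(P‖Q) = Σ p·ln(p/q).
  0.02·ln(0.02/0.14) = -0.03892
  0.01·ln(0.01/0.61) = -0.04111
  0.89·ln(0.89/0.10) = 1.94559
  0.08·ln(0.08/0.15) = -0.05029
D(P‖Q) = 1.8153 nats.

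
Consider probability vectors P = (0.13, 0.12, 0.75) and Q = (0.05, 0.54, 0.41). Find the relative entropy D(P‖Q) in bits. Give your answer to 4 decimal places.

0.5723 bits

D(P‖Q) = Σ p·log₂(p/q).
  0.13·log₂(0.13/0.05) = 0.17921
  0.12·log₂(0.12/0.54) = -0.26039
  0.75·log₂(0.75/0.41) = 0.65345
D(P‖Q) = 0.5723 bits.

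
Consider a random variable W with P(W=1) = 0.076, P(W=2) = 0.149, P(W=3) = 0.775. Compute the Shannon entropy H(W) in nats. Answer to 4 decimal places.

0.6771 nats

H(W) = −Σ p·ln p.
  −(0.076)·ln(0.076) = 0.19585
  −(0.149)·ln(0.149) = 0.28367
  −(0.775)·ln(0.775) = 0.19754
Sum: 0.19585 + 0.28367 + 0.19754 = 0.6771 nats.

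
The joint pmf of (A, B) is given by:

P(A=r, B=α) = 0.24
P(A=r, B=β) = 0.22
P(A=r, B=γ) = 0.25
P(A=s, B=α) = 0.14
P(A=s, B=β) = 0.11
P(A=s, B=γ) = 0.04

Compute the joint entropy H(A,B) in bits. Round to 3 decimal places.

H(A,B) = −Σ p(x,y)·log₂ p(x,y) over all 6 cells.
  cell (r,α): −0.24·log₂0.24 = 0.4941
  cell (r,β): −0.22·log₂0.22 = 0.4806
  cell (r,γ): −0.25·log₂0.25 = 0.5000
  cell (s,α): −0.14·log₂0.14 = 0.3971
  cell (s,β): −0.11·log₂0.11 = 0.3503
  cell (s,γ): −0.04·log₂0.04 = 0.1858
Sum = 2.408 bits.

2.408 bits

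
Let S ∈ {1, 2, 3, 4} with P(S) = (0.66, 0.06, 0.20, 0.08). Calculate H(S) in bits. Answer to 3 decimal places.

H(S) = −Σ p·log₂ p.
  −(0.66)·log₂(0.66) = 0.3956
  −(0.06)·log₂(0.06) = 0.2435
  −(0.20)·log₂(0.20) = 0.4644
  −(0.08)·log₂(0.08) = 0.2915
Sum: 0.3956 + 0.2435 + 0.4644 + 0.2915 = 1.395 bits.

1.395 bits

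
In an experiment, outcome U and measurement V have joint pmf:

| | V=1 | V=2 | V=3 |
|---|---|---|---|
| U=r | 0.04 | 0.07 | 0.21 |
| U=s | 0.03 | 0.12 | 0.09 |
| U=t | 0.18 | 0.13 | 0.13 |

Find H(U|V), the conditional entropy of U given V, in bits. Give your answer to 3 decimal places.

1.420 bits

Marginals: p(U) = (0.3200, 0.2400, 0.4400), p(V) = (0.2500, 0.3200, 0.4300).
H(U|V) = Σ p(V) · H(U|V=·).
  V=1: p=0.2500, H(U|V=1) = 1.1313
  V=2: p=0.3200, H(U|V=2) = 1.5382
  V=3: p=0.4300, H(U|V=3) = 1.4990
Weighted sum = 1.420 bits.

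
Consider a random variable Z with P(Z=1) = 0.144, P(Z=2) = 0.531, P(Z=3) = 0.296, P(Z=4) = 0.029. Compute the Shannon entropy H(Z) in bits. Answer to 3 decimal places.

H(Z) = −Σ p·log₂ p.
  −(0.144)·log₂(0.144) = 0.4026
  −(0.531)·log₂(0.531) = 0.4849
  −(0.296)·log₂(0.296) = 0.5199
  −(0.029)·log₂(0.029) = 0.1481
Sum: 0.4026 + 0.4849 + 0.5199 + 0.1481 = 1.556 bits.

1.556 bits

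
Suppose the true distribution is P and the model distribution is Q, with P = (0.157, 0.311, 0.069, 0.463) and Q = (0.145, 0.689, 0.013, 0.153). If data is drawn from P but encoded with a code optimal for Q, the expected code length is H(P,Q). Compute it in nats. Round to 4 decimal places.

1.5879 nats

H(P,Q) = −Σ p·ln q.
  −0.157·ln(0.145) = 0.30317
  −0.311·ln(0.689) = 0.11585
  −0.069·ln(0.013) = 0.29965
  −0.463·ln(0.153) = 0.86920
H(P,Q) = 1.5879 nats.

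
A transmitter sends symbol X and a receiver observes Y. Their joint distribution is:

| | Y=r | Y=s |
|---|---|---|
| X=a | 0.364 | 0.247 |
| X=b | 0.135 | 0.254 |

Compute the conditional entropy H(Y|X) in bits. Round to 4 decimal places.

0.9571 bits

Marginals: p(X) = (0.6110, 0.3890), p(Y) = (0.4990, 0.5010).
H(Y|X) = Σ p(X) · H(Y|X=·).
  X=a: p=0.6110, H(Y|X=a) = 0.9734
  X=b: p=0.3890, H(Y|X=b) = 0.9314
Weighted sum = 0.9571 bits.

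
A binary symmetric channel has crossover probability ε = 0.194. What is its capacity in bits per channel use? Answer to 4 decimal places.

0.2902 bits

Binary symmetric channel: C = 1 − h₂(ε) where h₂ is the binary entropy function.
h₂(0.194) = −0.194·log₂0.194 − 0.806·log₂0.806 = 0.7098.
C = 1 − 0.7098 = 0.2902 bits per channel use.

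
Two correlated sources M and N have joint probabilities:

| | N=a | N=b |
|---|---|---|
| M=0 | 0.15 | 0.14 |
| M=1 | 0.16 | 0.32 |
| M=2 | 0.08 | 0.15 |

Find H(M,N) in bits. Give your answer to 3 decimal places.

2.459 bits

H(M,N) = −Σ p(x,y)·log₂ p(x,y) over all 6 cells.
  cell (0,a): −0.15·log₂0.15 = 0.4105
  cell (0,b): −0.14·log₂0.14 = 0.3971
  cell (1,a): −0.16·log₂0.16 = 0.4230
  cell (1,b): −0.32·log₂0.32 = 0.5260
  cell (2,a): −0.08·log₂0.08 = 0.2915
  cell (2,b): −0.15·log₂0.15 = 0.4105
Sum = 2.459 bits.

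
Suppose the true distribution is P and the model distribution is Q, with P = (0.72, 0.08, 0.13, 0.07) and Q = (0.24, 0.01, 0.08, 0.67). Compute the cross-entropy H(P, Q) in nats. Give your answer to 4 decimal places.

H(P,Q) = −Σ p·ln q.
  −0.72·ln(0.24) = 1.02752
  −0.08·ln(0.01) = 0.36841
  −0.13·ln(0.08) = 0.32834
  −0.07·ln(0.67) = 0.02803
H(P,Q) = 1.7523 nats.

1.7523 nats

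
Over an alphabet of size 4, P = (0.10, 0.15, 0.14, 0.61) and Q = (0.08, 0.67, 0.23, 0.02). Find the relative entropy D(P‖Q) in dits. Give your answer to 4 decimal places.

0.7874 dits

D(P‖Q) = Σ p·log₁₀(p/q).
  0.10·log₁₀(0.10/0.08) = 0.00969
  0.15·log₁₀(0.15/0.67) = -0.09750
  0.14·log₁₀(0.14/0.23) = -0.03018
  0.61·log₁₀(0.61/0.02) = 0.90542
D(P‖Q) = 0.7874 dits.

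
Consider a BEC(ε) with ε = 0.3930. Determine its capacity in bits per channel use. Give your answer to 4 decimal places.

0.6070 bits

Binary erasure channel: capacity C = 1 − ε.
C = 1 − 0.3930 = 0.6070 bits per channel use.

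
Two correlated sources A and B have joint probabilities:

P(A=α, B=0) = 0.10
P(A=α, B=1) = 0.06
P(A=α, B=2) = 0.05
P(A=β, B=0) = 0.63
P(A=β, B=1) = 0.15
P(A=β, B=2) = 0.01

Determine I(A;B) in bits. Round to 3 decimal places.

Marginals: p(A) = (0.2100, 0.7900), p(B) = (0.7300, 0.2100, 0.0600).
I(A;B) = H(A) + H(B) − H(A,B).
H(A) = 0.7415, H(B) = 1.0478, H(A,B) = 1.6887.
I(A;B) = 0.7415 + 1.0478 − 1.6887 = 0.101 bits.

0.101 bits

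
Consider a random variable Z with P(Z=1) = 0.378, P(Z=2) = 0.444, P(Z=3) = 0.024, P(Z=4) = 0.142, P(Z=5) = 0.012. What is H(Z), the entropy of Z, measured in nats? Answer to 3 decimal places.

H(Z) = −Σ p·ln p.
  −(0.378)·ln(0.378) = 0.3677
  −(0.444)·ln(0.444) = 0.3605
  −(0.024)·ln(0.024) = 0.0895
  −(0.142)·ln(0.142) = 0.2772
  −(0.012)·ln(0.012) = 0.0531
Sum: 0.3677 + 0.3605 + 0.0895 + 0.2772 + 0.0531 = 1.148 nats.

1.148 nats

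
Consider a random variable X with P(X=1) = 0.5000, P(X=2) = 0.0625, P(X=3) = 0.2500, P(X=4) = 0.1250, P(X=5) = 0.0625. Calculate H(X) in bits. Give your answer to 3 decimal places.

1.875 bits

H(X) = −Σ p·log₂ p.
  −(0.5000)·log₂(0.5000) = 0.5000
  −(0.0625)·log₂(0.0625) = 0.2500
  −(0.2500)·log₂(0.2500) = 0.5000
  −(0.1250)·log₂(0.1250) = 0.3750
  −(0.0625)·log₂(0.0625) = 0.2500
Sum: 0.5000 + 0.2500 + 0.5000 + 0.3750 + 0.2500 = 1.875 bits.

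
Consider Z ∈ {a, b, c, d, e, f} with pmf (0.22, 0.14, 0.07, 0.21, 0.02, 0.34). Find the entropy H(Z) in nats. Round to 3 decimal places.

1.567 nats

H(Z) = −Σ p·ln p.
  −(0.22)·ln(0.22) = 0.3331
  −(0.14)·ln(0.14) = 0.2753
  −(0.07)·ln(0.07) = 0.1861
  −(0.21)·ln(0.21) = 0.3277
  −(0.02)·ln(0.02) = 0.0782
  −(0.34)·ln(0.34) = 0.3668
Sum: 0.3331 + 0.2753 + 0.1861 + 0.3277 + 0.0782 + 0.3668 = 1.567 nats.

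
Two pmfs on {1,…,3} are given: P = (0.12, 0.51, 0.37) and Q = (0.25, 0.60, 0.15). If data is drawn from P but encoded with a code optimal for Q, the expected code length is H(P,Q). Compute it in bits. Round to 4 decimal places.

1.6285 bits

H(P,Q) = −Σ p·log₂ q.
  −0.12·log₂(0.25) = 0.24000
  −0.51·log₂(0.60) = 0.37585
  −0.37·log₂(0.15) = 1.01268
H(P,Q) = 1.6285 bits.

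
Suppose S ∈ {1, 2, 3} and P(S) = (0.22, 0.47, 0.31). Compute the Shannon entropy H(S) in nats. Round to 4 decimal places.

1.0510 nats

H(S) = −Σ p·ln p.
  −(0.22)·ln(0.22) = 0.33311
  −(0.47)·ln(0.47) = 0.35486
  −(0.31)·ln(0.31) = 0.36307
Sum: 0.33311 + 0.35486 + 0.36307 = 1.0510 nats.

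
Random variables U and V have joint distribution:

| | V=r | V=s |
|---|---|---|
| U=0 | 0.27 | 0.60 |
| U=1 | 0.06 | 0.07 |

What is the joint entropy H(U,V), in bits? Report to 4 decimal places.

H(U,V) = −Σ p(x,y)·log₂ p(x,y) over all 4 cells.
  cell (0,r): −0.27·log₂0.27 = 0.51002
  cell (0,s): −0.60·log₂0.60 = 0.44218
  cell (1,r): −0.06·log₂0.06 = 0.24353
  cell (1,s): −0.07·log₂0.07 = 0.26856
Sum = 1.4643 bits.

1.4643 bits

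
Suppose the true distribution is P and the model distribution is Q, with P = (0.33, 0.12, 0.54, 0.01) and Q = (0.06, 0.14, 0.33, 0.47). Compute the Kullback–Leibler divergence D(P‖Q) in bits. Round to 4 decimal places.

D(P‖Q) = Σ p·log₂(p/q).
  0.33·log₂(0.33/0.06) = 0.81161
  0.12·log₂(0.12/0.14) = -0.02669
  0.54·log₂(0.54/0.33) = 0.38367
  0.01·log₂(0.01/0.47) = -0.05555
D(P‖Q) = 1.1130 bits.

1.1130 bits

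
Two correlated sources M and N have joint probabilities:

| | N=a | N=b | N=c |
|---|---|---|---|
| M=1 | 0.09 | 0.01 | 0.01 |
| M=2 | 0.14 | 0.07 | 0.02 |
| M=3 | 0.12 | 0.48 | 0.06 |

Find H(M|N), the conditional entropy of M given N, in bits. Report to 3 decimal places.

Chain rule: H(M|N) = H(M,N) − H(N).
Marginals: p(M) = (0.1100, 0.2300, 0.6600), p(N) = (0.3500, 0.5600, 0.0900).
H(M,N) = 2.3429 bits; H(N) = 1.3112 bits.
H(M|N) = 2.3429 − 1.3112 = 1.032 bits.

1.032 bits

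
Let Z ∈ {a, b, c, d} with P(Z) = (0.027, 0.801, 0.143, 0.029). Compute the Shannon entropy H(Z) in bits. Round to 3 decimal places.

0.946 bits

H(Z) = −Σ p·log₂ p.
  −(0.027)·log₂(0.027) = 0.1407
  −(0.801)·log₂(0.801) = 0.2564
  −(0.143)·log₂(0.143) = 0.4012
  −(0.029)·log₂(0.029) = 0.1481
Sum: 0.1407 + 0.2564 + 0.4012 + 0.1481 = 0.946 bits.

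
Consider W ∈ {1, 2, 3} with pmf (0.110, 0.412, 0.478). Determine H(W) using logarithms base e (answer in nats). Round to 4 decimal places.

0.9610 nats

H(W) = −Σ p·ln p.
  −(0.110)·ln(0.110) = 0.24280
  −(0.412)·ln(0.412) = 0.36533
  −(0.478)·ln(0.478) = 0.35283
Sum: 0.24280 + 0.36533 + 0.35283 = 0.9610 nats.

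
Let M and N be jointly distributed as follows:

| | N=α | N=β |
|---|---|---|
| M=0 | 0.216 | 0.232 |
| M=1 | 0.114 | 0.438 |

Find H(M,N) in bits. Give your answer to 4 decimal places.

1.8454 bits

H(M,N) = −Σ p(x,y)·log₂ p(x,y) over all 4 cells.
  cell (0,α): −0.216·log₂0.216 = 0.47755
  cell (0,β): −0.232·log₂0.232 = 0.48901
  cell (1,α): −0.114·log₂0.114 = 0.35715
  cell (1,β): −0.438·log₂0.438 = 0.52166
Sum = 1.8454 bits.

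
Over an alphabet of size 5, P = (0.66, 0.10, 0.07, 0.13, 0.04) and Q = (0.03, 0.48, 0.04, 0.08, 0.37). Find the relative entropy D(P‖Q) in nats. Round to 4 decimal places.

D(P‖Q) = Σ p·ln(p/q).
  0.66·ln(0.66/0.03) = 2.04009
  0.10·ln(0.10/0.48) = -0.15686
  0.07·ln(0.07/0.04) = 0.03917
  0.13·ln(0.13/0.08) = 0.06312
  0.04·ln(0.04/0.37) = -0.08898
D(P‖Q) = 1.8965 nats.

1.8965 nats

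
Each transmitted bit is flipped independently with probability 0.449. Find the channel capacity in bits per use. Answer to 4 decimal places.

0.0075 bits

Binary symmetric channel: C = 1 − h₂(ε) where h₂ is the binary entropy function.
h₂(0.449) = −0.449·log₂0.449 − 0.551·log₂0.551 = 0.9925.
C = 1 − 0.9925 = 0.0075 bits per channel use.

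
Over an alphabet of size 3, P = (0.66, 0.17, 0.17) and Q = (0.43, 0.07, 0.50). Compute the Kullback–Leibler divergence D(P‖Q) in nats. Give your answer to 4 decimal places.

0.2502 nats

D(P‖Q) = Σ p·ln(p/q).
  0.66·ln(0.66/0.43) = 0.28278
  0.17·ln(0.17/0.07) = 0.15084
  0.17·ln(0.17/0.50) = -0.18340
D(P‖Q) = 0.2502 nats.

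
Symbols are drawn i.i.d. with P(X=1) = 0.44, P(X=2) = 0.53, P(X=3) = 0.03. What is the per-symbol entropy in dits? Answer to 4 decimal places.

0.3487 dits

H(X) = −Σ p·log₁₀ p.
  −(0.44)·log₁₀(0.44) = 0.15688
  −(0.53)·log₁₀(0.53) = 0.14613
  −(0.03)·log₁₀(0.03) = 0.04569
Sum: 0.15688 + 0.14613 + 0.04569 = 0.3487 dits.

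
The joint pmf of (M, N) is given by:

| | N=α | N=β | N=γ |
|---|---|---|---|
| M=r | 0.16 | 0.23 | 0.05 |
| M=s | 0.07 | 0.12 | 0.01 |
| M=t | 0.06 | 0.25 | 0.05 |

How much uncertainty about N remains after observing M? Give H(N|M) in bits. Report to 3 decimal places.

1.272 bits

Marginals: p(M) = (0.4400, 0.2000, 0.3600), p(N) = (0.2900, 0.6000, 0.1100).
H(N|M) = Σ p(M) · H(N|M=·).
  M=r: p=0.4400, H(N|M=r) = 1.3764
  M=s: p=0.2000, H(N|M=s) = 1.1884
  M=t: p=0.3600, H(N|M=t) = 1.1917
Weighted sum = 1.272 bits.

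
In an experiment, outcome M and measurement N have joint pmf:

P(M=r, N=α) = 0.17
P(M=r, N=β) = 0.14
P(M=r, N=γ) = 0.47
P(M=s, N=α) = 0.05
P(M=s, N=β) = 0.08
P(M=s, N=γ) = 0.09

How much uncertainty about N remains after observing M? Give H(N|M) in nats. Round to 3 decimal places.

Marginals: p(M) = (0.7800, 0.2200), p(N) = (0.2200, 0.2200, 0.5600).
H(N|M) = Σ p(M) · H(N|M=·).
  M=r: p=0.7800, H(N|M=r) = 0.9456
  M=s: p=0.2200, H(N|M=s) = 1.0702
Weighted sum = 0.973 nats.

0.973 nats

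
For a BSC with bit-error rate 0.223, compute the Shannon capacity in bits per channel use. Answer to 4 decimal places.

0.2344 bits

Binary symmetric channel: C = 1 − h₂(ε) where h₂ is the binary entropy function.
h₂(0.223) = −0.223·log₂0.223 − 0.777·log₂0.777 = 0.7656.
C = 1 − 0.7656 = 0.2344 bits per channel use.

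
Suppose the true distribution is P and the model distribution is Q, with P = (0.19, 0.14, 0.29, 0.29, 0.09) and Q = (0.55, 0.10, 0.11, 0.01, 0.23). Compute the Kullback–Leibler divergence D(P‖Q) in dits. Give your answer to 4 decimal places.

D(P‖Q) = Σ p·log₁₀(p/q).
  0.19·log₁₀(0.19/0.55) = -0.08771
  0.14·log₁₀(0.14/0.10) = 0.02046
  0.29·log₁₀(0.29/0.11) = 0.12209
  0.29·log₁₀(0.29/0.01) = 0.42410
  0.09·log₁₀(0.09/0.23) = -0.03667
D(P‖Q) = 0.4423 dits.

0.4423 dits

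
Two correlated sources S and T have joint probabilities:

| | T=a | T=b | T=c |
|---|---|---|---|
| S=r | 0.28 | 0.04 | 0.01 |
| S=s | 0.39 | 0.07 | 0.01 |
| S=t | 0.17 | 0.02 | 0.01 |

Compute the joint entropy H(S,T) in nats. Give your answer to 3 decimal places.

1.556 nats

H(S,T) = −Σ p(x,y)·ln p(x,y) over all 9 cells.
  cell (r,a): −0.28·ln0.28 = 0.3564
  cell (r,b): −0.04·ln0.04 = 0.1288
  cell (r,c): −0.01·ln0.01 = 0.0461
  cell (s,a): −0.39·ln0.39 = 0.3672
  cell (s,b): −0.07·ln0.07 = 0.1861
  cell (s,c): −0.01·ln0.01 = 0.0461
  cell (t,a): −0.17·ln0.17 = 0.3012
  cell (t,b): −0.02·ln0.02 = 0.0782
  cell (t,c): −0.01·ln0.01 = 0.0461
Sum = 1.556 nats.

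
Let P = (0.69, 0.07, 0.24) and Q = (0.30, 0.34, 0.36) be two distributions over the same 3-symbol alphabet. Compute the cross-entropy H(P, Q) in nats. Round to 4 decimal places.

1.1515 nats

H(P,Q) = −Σ p·ln q.
  −0.69·ln(0.30) = 0.83074
  −0.07·ln(0.34) = 0.07552
  −0.24·ln(0.36) = 0.24520
H(P,Q) = 1.1515 nats.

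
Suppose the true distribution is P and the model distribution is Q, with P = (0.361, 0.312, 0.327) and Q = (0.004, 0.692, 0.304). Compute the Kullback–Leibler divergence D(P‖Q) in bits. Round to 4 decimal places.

D(P‖Q) = Σ p·log₂(p/q).
  0.361·log₂(0.361/0.004) = 2.34500
  0.312·log₂(0.312/0.692) = -0.35856
  0.327·log₂(0.327/0.304) = 0.03441
D(P‖Q) = 2.0209 bits.

2.0209 bits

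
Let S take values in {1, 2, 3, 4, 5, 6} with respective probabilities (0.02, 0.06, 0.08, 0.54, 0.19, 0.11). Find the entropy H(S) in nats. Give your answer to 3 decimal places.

H(S) = −Σ p·ln p.
  −(0.02)·ln(0.02) = 0.0782
  −(0.06)·ln(0.06) = 0.1688
  −(0.08)·ln(0.08) = 0.2021
  −(0.54)·ln(0.54) = 0.3327
  −(0.19)·ln(0.19) = 0.3155
  −(0.11)·ln(0.11) = 0.2428
Sum: 0.0782 + 0.1688 + 0.2021 + 0.3327 + 0.3155 + 0.2428 = 1.340 nats.

1.340 nats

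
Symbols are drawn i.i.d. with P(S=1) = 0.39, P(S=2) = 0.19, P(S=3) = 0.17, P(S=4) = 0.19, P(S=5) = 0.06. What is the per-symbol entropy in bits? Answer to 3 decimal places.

H(S) = −Σ p·log₂ p.
  −(0.39)·log₂(0.39) = 0.5298
  −(0.19)·log₂(0.19) = 0.4552
  −(0.17)·log₂(0.17) = 0.4346
  −(0.19)·log₂(0.19) = 0.4552
  −(0.06)·log₂(0.06) = 0.2435
Sum: 0.5298 + 0.4552 + 0.4346 + 0.4552 + 0.2435 = 2.118 bits.

2.118 bits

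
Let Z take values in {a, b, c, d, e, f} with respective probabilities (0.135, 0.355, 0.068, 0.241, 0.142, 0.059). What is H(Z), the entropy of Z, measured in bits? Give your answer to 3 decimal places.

2.320 bits

H(Z) = −Σ p·log₂ p.
  −(0.135)·log₂(0.135) = 0.3900
  −(0.355)·log₂(0.355) = 0.5304
  −(0.068)·log₂(0.068) = 0.2637
  −(0.241)·log₂(0.241) = 0.4947
  −(0.142)·log₂(0.142) = 0.3999
  −(0.059)·log₂(0.059) = 0.2409
Sum: 0.3900 + 0.5304 + 0.2637 + 0.4947 + 0.3999 + 0.2409 = 2.320 bits.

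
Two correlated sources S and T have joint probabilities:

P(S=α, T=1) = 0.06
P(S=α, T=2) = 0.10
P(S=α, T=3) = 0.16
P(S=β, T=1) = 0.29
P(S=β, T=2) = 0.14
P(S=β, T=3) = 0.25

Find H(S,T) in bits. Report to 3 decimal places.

2.414 bits

H(S,T) = −Σ p(x,y)·log₂ p(x,y) over all 6 cells.
  cell (α,1): −0.06·log₂0.06 = 0.2435
  cell (α,2): −0.10·log₂0.10 = 0.3322
  cell (α,3): −0.16·log₂0.16 = 0.4230
  cell (β,1): −0.29·log₂0.29 = 0.5179
  cell (β,2): −0.14·log₂0.14 = 0.3971
  cell (β,3): −0.25·log₂0.25 = 0.5000
Sum = 2.414 bits.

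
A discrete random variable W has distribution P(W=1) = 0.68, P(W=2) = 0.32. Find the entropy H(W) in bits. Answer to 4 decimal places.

H(W) = −Σ p·log₂ p.
  −(0.68)·log₂(0.68) = 0.37835
  −(0.32)·log₂(0.32) = 0.52603
Sum: 0.37835 + 0.52603 = 0.9044 bits.

0.9044 bits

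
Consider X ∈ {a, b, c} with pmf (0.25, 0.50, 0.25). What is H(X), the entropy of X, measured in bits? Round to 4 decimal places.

H(X) = −Σ p·log₂ p.
  −(0.25)·log₂(0.25) = 0.50000
  −(0.50)·log₂(0.50) = 0.50000
  −(0.25)·log₂(0.25) = 0.50000
Sum: 0.50000 + 0.50000 + 0.50000 = 1.5000 bits.

1.5000 bits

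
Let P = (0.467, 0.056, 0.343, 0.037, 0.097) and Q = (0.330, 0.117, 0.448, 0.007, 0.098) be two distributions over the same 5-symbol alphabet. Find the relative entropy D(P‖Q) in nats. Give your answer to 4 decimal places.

D(P‖Q) = Σ p·ln(p/q).
  0.467·ln(0.467/0.330) = 0.16216
  0.056·ln(0.056/0.117) = -0.04126
  0.343·ln(0.343/0.448) = -0.09160
  0.037·ln(0.037/0.007) = 0.06161
  0.097·ln(0.097/0.098) = -0.00099
D(P‖Q) = 0.0899 nats.

0.0899 nats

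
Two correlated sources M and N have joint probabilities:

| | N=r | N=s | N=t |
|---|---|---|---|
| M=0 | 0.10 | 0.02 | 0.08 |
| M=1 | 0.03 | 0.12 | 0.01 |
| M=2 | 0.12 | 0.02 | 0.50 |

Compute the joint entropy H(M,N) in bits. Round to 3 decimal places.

H(M,N) = −Σ p(x,y)·log₂ p(x,y) over all 9 cells.
  cell (0,r): −0.10·log₂0.10 = 0.3322
  cell (0,s): −0.02·log₂0.02 = 0.1129
  cell (0,t): −0.08·log₂0.08 = 0.2915
  cell (1,r): −0.03·log₂0.03 = 0.1518
  cell (1,s): −0.12·log₂0.12 = 0.3671
  cell (1,t): −0.01·log₂0.01 = 0.0664
  cell (2,r): −0.12·log₂0.12 = 0.3671
  cell (2,s): −0.02·log₂0.02 = 0.1129
  cell (2,t): −0.50·log₂0.50 = 0.5000
Sum = 2.302 bits.

2.302 bits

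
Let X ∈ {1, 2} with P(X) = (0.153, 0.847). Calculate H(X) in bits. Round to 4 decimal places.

H(X) = −Σ p·log₂ p.
  −(0.153)·log₂(0.153) = 0.41438
  −(0.847)·log₂(0.847) = 0.20291
Sum: 0.41438 + 0.20291 = 0.6173 bits.

0.6173 bits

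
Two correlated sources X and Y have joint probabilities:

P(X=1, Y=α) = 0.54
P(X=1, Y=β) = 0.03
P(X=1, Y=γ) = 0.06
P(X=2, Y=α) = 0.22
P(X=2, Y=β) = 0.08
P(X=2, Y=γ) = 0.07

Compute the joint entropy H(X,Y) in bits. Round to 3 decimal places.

H(X,Y) = −Σ p(x,y)·log₂ p(x,y) over all 6 cells.
  cell (1,α): −0.54·log₂0.54 = 0.4800
  cell (1,β): −0.03·log₂0.03 = 0.1518
  cell (1,γ): −0.06·log₂0.06 = 0.2435
  cell (2,α): −0.22·log₂0.22 = 0.4806
  cell (2,β): −0.08·log₂0.08 = 0.2915
  cell (2,γ): −0.07·log₂0.07 = 0.2686
Sum = 1.916 bits.

1.916 bits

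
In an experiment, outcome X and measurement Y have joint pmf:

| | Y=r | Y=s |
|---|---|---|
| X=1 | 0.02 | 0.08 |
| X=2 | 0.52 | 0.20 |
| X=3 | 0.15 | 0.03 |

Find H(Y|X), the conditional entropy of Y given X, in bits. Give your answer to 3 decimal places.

Marginals: p(X) = (0.1000, 0.7200, 0.1800), p(Y) = (0.6900, 0.3100).
H(Y|X) = Σ p(X) · H(Y|X=·).
  X=1: p=0.1000, H(Y|X=1) = 0.7219
  X=2: p=0.7200, H(Y|X=2) = 0.8524
  X=3: p=0.1800, H(Y|X=3) = 0.6500
Weighted sum = 0.803 bits.

0.803 bits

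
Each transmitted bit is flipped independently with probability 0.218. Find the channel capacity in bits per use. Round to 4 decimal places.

Binary symmetric channel: C = 1 − h₂(ε) where h₂ is the binary entropy function.
h₂(0.218) = −0.218·log₂0.218 − 0.782·log₂0.782 = 0.7565.
C = 1 − 0.7565 = 0.2435 bits per channel use.

0.2435 bits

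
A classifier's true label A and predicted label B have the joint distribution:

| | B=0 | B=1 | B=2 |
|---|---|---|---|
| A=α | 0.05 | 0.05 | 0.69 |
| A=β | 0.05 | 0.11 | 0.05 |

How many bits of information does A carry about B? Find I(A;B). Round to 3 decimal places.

Marginals: p(A) = (0.7900, 0.2100), p(B) = (0.1000, 0.1600, 0.7400).
I(A;B) = H(A) + H(B) − H(A,B).
H(A) = 0.7415, H(B) = 1.0767, H(A,B) = 1.5841.
I(A;B) = 0.7415 + 1.0767 − 1.5841 = 0.234 bits.

0.234 bits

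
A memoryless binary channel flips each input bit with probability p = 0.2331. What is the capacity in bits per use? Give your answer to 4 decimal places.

0.2166 bits

Binary symmetric channel: C = 1 − h₂(ε) where h₂ is the binary entropy function.
h₂(0.2331) = −0.2331·log₂0.2331 − 0.7669·log₂0.7669 = 0.7834.
C = 1 − 0.7834 = 0.2166 bits per channel use.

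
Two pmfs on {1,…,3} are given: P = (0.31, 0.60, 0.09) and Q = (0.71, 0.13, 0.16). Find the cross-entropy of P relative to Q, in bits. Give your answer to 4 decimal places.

2.1572 bits

H(P,Q) = −Σ p·log₂ q.
  −0.31·log₂(0.71) = 0.15317
  −0.60·log₂(0.13) = 1.76605
  −0.09·log₂(0.16) = 0.23795
H(P,Q) = 2.1572 bits.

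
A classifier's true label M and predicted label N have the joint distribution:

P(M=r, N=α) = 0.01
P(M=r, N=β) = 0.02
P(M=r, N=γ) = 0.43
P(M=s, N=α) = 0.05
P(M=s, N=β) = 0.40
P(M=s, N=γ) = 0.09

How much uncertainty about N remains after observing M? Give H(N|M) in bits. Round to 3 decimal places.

Marginals: p(M) = (0.4600, 0.5400), p(N) = (0.0600, 0.4200, 0.5200).
H(N|M) = Σ p(M) · H(N|M=·).
  M=r: p=0.4600, H(N|M=r) = 0.4077
  M=s: p=0.5400, H(N|M=s) = 1.0694
Weighted sum = 0.765 bits.

0.765 bits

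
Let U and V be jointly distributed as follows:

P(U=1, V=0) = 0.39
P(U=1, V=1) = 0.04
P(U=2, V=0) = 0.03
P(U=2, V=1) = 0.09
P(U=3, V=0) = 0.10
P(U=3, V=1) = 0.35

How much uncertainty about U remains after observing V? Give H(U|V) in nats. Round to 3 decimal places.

Marginals: p(U) = (0.4300, 0.1200, 0.4500), p(V) = (0.5200, 0.4800).
H(U|V) = Σ p(V) · H(U|V=·).
  V=0: p=0.5200, H(U|V=0) = 0.6974
  V=1: p=0.4800, H(U|V=1) = 0.7513
Weighted sum = 0.723 nats.

0.723 nats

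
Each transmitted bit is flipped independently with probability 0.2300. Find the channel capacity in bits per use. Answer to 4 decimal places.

0.2220 bits

Binary symmetric channel: C = 1 − h₂(ε) where h₂ is the binary entropy function.
h₂(0.2300) = −0.2300·log₂0.2300 − 0.7700·log₂0.7700 = 0.7780.
C = 1 − 0.7780 = 0.2220 bits per channel use.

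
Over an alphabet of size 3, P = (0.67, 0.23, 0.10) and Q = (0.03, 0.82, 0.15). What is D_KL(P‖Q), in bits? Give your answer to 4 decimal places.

2.5220 bits

D(P‖Q) = Σ p·log₂(p/q).
  0.67·log₂(0.67/0.03) = 3.00235
  0.23·log₂(0.23/0.82) = -0.42182
  0.10·log₂(0.10/0.15) = -0.05850
D(P‖Q) = 2.5220 bits.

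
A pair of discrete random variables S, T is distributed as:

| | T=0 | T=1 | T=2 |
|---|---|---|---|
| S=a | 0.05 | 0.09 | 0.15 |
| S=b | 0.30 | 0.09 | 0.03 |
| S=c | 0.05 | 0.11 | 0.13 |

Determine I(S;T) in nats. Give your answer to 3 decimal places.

0.179 nats

Marginals: p(S) = (0.2900, 0.4200, 0.2900), p(T) = (0.4000, 0.2900, 0.3100).
I(S;T) = H(S) + H(T) − H(S,T).
H(S) = 1.0823, H(T) = 1.0886, H(S,T) = 1.9920.
I(S;T) = 1.0823 + 1.0886 − 1.9920 = 0.179 nats.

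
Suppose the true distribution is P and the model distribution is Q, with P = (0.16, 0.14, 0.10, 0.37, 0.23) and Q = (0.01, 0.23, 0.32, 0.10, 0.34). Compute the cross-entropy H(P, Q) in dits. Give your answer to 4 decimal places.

H(P,Q) = −Σ p·log₁₀ q.
  −0.16·log₁₀(0.01) = 0.32000
  −0.14·log₁₀(0.23) = 0.08936
  −0.10·log₁₀(0.32) = 0.04949
  −0.37·log₁₀(0.10) = 0.37000
  −0.23·log₁₀(0.34) = 0.10776
H(P,Q) = 0.9366 dits.

0.9366 dits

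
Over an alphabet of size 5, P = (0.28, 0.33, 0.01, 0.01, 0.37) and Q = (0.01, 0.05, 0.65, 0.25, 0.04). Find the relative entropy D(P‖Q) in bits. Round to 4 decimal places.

3.3253 bits

D(P‖Q) = Σ p·log₂(p/q).
  0.28·log₂(0.28/0.01) = 1.34606
  0.33·log₂(0.33/0.05) = 0.89841
  0.01·log₂(0.01/0.65) = -0.06022
  0.01·log₂(0.01/0.25) = -0.04644
  0.37·log₂(0.37/0.04) = 1.18750
D(P‖Q) = 3.3253 bits.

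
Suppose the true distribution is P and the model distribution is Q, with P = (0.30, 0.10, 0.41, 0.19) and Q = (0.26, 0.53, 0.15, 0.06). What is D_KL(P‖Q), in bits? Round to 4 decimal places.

0.7321 bits

D(P‖Q) = Σ p·log₂(p/q).
  0.30·log₂(0.30/0.26) = 0.06194
  0.10·log₂(0.10/0.53) = -0.24060
  0.41·log₂(0.41/0.15) = 0.59477
  0.19·log₂(0.19/0.06) = 0.31596
D(P‖Q) = 0.7321 bits.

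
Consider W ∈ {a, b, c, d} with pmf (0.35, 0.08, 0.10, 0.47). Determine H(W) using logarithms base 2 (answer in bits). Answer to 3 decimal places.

H(W) = −Σ p·log₂ p.
  −(0.35)·log₂(0.35) = 0.5301
  −(0.08)·log₂(0.08) = 0.2915
  −(0.10)·log₂(0.10) = 0.3322
  −(0.47)·log₂(0.47) = 0.5120
Sum: 0.5301 + 0.2915 + 0.3322 + 0.5120 = 1.666 bits.

1.666 bits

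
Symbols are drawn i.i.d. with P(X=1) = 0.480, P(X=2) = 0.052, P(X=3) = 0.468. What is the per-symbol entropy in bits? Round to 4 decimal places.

1.2427 bits

H(X) = −Σ p·log₂ p.
  −(0.480)·log₂(0.480) = 0.50827
  −(0.052)·log₂(0.052) = 0.22180
  −(0.468)·log₂(0.468) = 0.51266
Sum: 0.50827 + 0.22180 + 0.51266 = 1.2427 bits.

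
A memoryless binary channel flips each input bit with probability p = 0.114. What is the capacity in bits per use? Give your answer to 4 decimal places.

0.4881 bits

Binary symmetric channel: C = 1 − h₂(ε) where h₂ is the binary entropy function.
h₂(0.114) = −0.114·log₂0.114 − 0.886·log₂0.886 = 0.5119.
C = 1 − 0.5119 = 0.4881 bits per channel use.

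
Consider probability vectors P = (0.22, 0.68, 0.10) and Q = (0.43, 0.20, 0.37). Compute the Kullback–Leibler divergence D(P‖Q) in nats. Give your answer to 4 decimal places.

0.5539 nats

D(P‖Q) = Σ p·ln(p/q).
  0.22·ln(0.22/0.43) = -0.14743
  0.68·ln(0.68/0.20) = 0.83217
  0.10·ln(0.10/0.37) = -0.13083
D(P‖Q) = 0.5539 nats.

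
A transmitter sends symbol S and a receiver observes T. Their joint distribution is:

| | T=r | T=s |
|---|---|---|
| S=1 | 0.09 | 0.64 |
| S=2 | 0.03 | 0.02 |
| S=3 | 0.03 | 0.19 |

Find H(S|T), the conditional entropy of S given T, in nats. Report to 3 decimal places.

0.684 nats

Chain rule: H(S|T) = H(S,T) − H(T).
Marginals: p(S) = (0.7300, 0.0500, 0.2200), p(T) = (0.1500, 0.8500).
H(S,T) = 1.1065 nats; H(T) = 0.4227 nats.
H(S|T) = 1.1065 − 0.4227 = 0.684 nats.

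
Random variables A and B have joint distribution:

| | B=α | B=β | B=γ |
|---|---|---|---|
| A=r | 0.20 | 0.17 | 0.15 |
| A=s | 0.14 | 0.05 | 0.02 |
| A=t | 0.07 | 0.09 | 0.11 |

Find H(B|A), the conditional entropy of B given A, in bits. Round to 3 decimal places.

Marginals: p(A) = (0.5200, 0.2100, 0.2700), p(B) = (0.4100, 0.3100, 0.2800).
H(B|A) = Σ p(A) · H(B|A=·).
  A=r: p=0.5200, H(B|A=r) = 1.5749
  A=s: p=0.2100, H(B|A=s) = 1.2060
  A=t: p=0.2700, H(B|A=t) = 1.5610
Weighted sum = 1.494 bits.

1.494 bits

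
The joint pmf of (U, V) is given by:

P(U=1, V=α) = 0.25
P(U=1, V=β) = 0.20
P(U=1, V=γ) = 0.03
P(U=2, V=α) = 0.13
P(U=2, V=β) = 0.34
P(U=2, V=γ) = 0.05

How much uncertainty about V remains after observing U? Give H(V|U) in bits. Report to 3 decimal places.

1.245 bits

Chain rule: H(V|U) = H(U,V) − H(U).
Marginals: p(U) = (0.4800, 0.5200), p(V) = (0.3800, 0.5400, 0.0800).
H(U,V) = 2.2441 bits; H(U) = 0.9988 bits.
H(V|U) = 2.2441 − 0.9988 = 1.245 bits.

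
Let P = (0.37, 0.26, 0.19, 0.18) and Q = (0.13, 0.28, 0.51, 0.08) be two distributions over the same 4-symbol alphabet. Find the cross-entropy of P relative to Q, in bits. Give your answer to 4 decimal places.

2.4070 bits

H(P,Q) = −Σ p·log₂ q.
  −0.37·log₂(0.13) = 1.08906
  −0.26·log₂(0.28) = 0.47749
  −0.19·log₂(0.51) = 0.18457
  −0.18·log₂(0.08) = 0.65589
H(P,Q) = 2.4070 bits.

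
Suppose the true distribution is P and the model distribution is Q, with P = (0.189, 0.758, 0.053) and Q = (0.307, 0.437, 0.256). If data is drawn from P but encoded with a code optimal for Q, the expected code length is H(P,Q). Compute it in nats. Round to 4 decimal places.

H(P,Q) = −Σ p·ln q.
  −0.189·ln(0.307) = 0.22319
  −0.758·ln(0.437) = 0.62749
  −0.053·ln(0.256) = 0.07222
H(P,Q) = 0.9229 nats.

0.9229 nats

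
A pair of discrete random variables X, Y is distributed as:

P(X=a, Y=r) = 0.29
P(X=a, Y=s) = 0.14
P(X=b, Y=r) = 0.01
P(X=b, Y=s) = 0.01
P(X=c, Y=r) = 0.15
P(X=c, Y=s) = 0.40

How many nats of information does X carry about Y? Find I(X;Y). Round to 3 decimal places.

Marginals: p(X) = (0.4300, 0.0200, 0.5500), p(Y) = (0.4500, 0.5500).
I(X;Y) = Σ p(x,y)·ln[p(x,y)/(p(x)p(y))].
  (a,r): 0.29·ln(1.4987) = 0.1173
  (a,s): 0.14·ln(0.5920) = -0.0734
  (b,r): 0.01·ln(1.1111) = 0.0011
  (b,s): 0.01·ln(0.9091) = -0.0010
  (c,r): 0.15·ln(0.6061) = -0.0751
  (c,s): 0.40·ln(1.3223) = 0.1118
Sum = 0.081 nats.

0.081 nats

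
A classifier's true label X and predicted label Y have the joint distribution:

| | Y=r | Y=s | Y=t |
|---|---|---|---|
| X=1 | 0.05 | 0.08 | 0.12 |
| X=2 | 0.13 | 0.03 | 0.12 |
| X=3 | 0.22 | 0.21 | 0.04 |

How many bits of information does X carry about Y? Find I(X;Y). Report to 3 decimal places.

0.180 bits

Marginals: p(X) = (0.2500, 0.2800, 0.4700), p(Y) = (0.4000, 0.3200, 0.2800).
I(X;Y) = Σ p(x,y)·log₂[p(x,y)/(p(x)p(y))].
  (1,r): 0.05·log₂(0.5000) = -0.0500
  (1,s): 0.08·log₂(1.0000) = 0.0000
  (1,t): 0.12·log₂(1.7143) = 0.0933
  (2,r): 0.13·log₂(1.1607) = 0.0280
  (2,s): 0.03·log₂(0.3348) = -0.0474
  (2,t): 0.12·log₂(1.5306) = 0.0737
  (3,r): 0.22·log₂(1.1702) = 0.0499
  (3,s): 0.21·log₂(1.3963) = 0.1011
  (3,t): 0.04·log₂(0.3040) = -0.0687
Sum = 0.180 bits.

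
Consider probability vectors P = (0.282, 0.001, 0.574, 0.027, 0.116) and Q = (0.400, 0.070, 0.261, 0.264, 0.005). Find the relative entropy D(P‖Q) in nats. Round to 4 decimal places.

0.6527 nats

D(P‖Q) = Σ p·ln(p/q).
  0.282·ln(0.282/0.400) = -0.09858
  0.001·ln(0.001/0.070) = -0.00425
  0.574·ln(0.574/0.261) = 0.45237
  0.027·ln(0.027/0.264) = -0.06156
  0.116·ln(0.116/0.005) = 0.36472
D(P‖Q) = 0.6527 nats.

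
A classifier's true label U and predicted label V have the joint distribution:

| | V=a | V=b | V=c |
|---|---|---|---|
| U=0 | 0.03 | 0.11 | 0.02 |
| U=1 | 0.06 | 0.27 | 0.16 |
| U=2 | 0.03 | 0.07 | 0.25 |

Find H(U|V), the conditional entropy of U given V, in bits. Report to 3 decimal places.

Chain rule: H(U|V) = H(U,V) − H(V).
Marginals: p(U) = (0.1600, 0.4900, 0.3500), p(V) = (0.1200, 0.4500, 0.4300).
H(U,V) = 2.7118 bits; H(V) = 1.4090 bits.
H(U|V) = 2.7118 − 1.4090 = 1.303 bits.

1.303 bits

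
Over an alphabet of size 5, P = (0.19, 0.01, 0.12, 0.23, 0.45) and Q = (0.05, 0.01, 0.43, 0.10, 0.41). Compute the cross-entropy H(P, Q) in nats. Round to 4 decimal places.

H(P,Q) = −Σ p·ln q.
  −0.19·ln(0.05) = 0.56919
  −0.01·ln(0.01) = 0.04605
  −0.12·ln(0.43) = 0.10128
  −0.23·ln(0.10) = 0.52959
  −0.45·ln(0.41) = 0.40122
H(P,Q) = 1.6473 nats.

1.6473 nats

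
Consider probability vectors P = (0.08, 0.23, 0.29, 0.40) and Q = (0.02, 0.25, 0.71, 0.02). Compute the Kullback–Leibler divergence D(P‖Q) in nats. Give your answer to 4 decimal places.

1.0304 nats

D(P‖Q) = Σ p·ln(p/q).
  0.08·ln(0.08/0.02) = 0.11090
  0.23·ln(0.23/0.25) = -0.01918
  0.29·ln(0.29/0.71) = -0.25966
  0.40·ln(0.40/0.02) = 1.19829
D(P‖Q) = 1.0304 nats.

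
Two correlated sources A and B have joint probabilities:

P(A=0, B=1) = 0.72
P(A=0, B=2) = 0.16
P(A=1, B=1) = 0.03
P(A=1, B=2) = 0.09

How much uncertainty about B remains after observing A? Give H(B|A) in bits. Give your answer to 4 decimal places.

0.6993 bits

Chain rule: H(B|A) = H(A,B) − H(A).
Marginals: p(A) = (0.8800, 0.1200), p(B) = (0.7500, 0.2500).
H(A,B) = 1.2287 bits; H(A) = 0.5294 bits.
H(B|A) = 1.2287 − 0.5294 = 0.6993 bits.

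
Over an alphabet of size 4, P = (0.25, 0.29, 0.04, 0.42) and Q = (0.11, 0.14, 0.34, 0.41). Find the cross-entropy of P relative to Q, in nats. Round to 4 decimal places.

1.5396 nats

H(P,Q) = −Σ p·ln q.
  −0.25·ln(0.11) = 0.55182
  −0.29·ln(0.14) = 0.57017
  −0.04·ln(0.34) = 0.04315
  −0.42·ln(0.41) = 0.37447
H(P,Q) = 1.5396 nats.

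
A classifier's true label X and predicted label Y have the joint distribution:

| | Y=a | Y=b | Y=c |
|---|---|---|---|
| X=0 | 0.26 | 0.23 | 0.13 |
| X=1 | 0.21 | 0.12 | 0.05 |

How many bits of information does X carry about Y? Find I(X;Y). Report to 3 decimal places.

Marginals: p(X) = (0.6200, 0.3800), p(Y) = (0.4700, 0.3500, 0.1800).
I(X;Y) = Σ p(x,y)·log₂[p(x,y)/(p(x)p(y))].
  (0,a): 0.26·log₂(0.8922) = -0.0428
  (0,b): 0.23·log₂(1.0599) = 0.0193
  (0,c): 0.13·log₂(1.1649) = 0.0286
  (1,a): 0.21·log₂(1.1758) = 0.0491
  (1,b): 0.12·log₂(0.9023) = -0.0178
  (1,c): 0.05·log₂(0.7310) = -0.0226
Sum = 0.014 bits.

0.014 bits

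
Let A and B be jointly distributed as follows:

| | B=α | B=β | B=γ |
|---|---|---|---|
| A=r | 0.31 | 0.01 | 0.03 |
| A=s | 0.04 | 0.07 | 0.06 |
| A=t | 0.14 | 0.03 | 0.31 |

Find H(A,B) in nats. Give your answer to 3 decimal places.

H(A,B) = −Σ p(x,y)·ln p(x,y) over all 9 cells.
  cell (r,α): −0.31·ln0.31 = 0.3631
  cell (r,β): −0.01·ln0.01 = 0.0461
  cell (r,γ): −0.03·ln0.03 = 0.1052
  cell (s,α): −0.04·ln0.04 = 0.1288
  cell (s,β): −0.07·ln0.07 = 0.1861
  cell (s,γ): −0.06·ln0.06 = 0.1688
  cell (t,α): −0.14·ln0.14 = 0.2753
  cell (t,β): −0.03·ln0.03 = 0.1052
  cell (t,γ): −0.31·ln0.31 = 0.3631
Sum = 1.742 nats.

1.742 nats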